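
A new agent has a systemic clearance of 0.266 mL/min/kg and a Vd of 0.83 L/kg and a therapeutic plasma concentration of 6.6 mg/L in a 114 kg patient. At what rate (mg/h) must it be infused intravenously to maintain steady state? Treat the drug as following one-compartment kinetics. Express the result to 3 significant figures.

12.0 mg/h

CL = 0.266 mL/min/kg × 114 kg = 30.32 mL/min = 30.32 × 60/1000 = 1.819 L/h
Vd does not affect the maintenance rate; only clearance governs steady-state input.
Infusion rate = CL · Css = 1.819 L/h × 6.6 mg/L = 12.01 mg/h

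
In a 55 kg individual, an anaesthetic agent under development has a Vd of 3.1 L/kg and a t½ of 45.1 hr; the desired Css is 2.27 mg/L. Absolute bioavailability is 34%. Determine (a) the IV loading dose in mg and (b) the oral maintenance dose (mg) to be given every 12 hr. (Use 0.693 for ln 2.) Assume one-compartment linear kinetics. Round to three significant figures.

(a) 387 mg; (b) 210 mg

Total Vd = 3.1 × 55 = 170.5 L
LD = Vd × C = 170.5 × 2.27 = 387.0 mg
CL = 0.693 × Vd / t½ = 0.693 × 170.5 / 45.1 = 2.620 L/h
D = CL × Css × τ / F = 2.620 × 2.27 × 12 / 0.34 = 209.9 mg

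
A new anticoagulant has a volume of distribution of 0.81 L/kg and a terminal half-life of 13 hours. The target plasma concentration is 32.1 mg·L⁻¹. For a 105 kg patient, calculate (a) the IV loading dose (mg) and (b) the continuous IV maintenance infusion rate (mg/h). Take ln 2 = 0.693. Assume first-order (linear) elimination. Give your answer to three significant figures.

Total Vd = 0.81 × 105 = 85.05 L
LD = Vd × C = 85.05 × 32.1 = 2730 mg
CL = 0.693 × Vd / t½ = 0.693 × 85.05 / 13 = 4.534 L/h
Infusion rate = CL × Css = 4.534 × 32.1 = 145.5 mg/h

(a) 2730 mg; (b) 146 mg/h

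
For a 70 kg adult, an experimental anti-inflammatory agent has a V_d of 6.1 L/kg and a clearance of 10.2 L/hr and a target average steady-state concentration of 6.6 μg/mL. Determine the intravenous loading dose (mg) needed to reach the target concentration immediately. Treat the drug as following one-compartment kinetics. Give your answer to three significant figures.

2820 mg

Vd(total) = 70 kg × 6.1 L/kg = 427.0 L
Loading dose depends on Vd (not clearance): it fills the distribution volume.
LD = Vd × C = 427.0 × 6.600 = 2818 mg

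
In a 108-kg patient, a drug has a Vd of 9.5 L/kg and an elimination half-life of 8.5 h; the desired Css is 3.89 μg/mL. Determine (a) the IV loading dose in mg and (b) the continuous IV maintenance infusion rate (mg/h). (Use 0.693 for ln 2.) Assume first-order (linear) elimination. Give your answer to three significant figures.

Vd(total) = 108 kg × 9.5 L/kg = 1026 L
LD = Vd × C = 1026 × 3.89 = 3991 mg
CL = 0.693 × Vd / t½ = 0.693 × 1026 / 8.5 = 83.65 L/h
Infusion rate = CL × Css = 83.65 × 3.89 = 325.4 mg/h

(a) 3990 mg; (b) 325 mg/h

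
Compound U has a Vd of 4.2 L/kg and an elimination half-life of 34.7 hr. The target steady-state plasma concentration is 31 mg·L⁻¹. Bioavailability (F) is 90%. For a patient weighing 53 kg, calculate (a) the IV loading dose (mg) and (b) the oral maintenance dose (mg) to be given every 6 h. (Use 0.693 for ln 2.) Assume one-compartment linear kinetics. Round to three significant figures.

Total Vd = 4.2 × 53 = 222.6 L
LD = Vd × C = 222.6 × 31 = 6901 mg
CL = 0.693 × Vd / t½ = 0.693 × 222.6 / 34.7 = 4.446 L/h
D = CL × Css × τ / F = 4.446 × 31 × 6 / 0.9 = 918.8 mg

(a) 6900 mg; (b) 919 mg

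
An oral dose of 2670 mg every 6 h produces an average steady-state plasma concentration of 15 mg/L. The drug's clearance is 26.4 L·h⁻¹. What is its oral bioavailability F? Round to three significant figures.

0.890

F·D/τ = CL·Css at steady state → F = CL·Css·τ / D.
F = 26.4 × 15 × 6 / 2670 = 0.890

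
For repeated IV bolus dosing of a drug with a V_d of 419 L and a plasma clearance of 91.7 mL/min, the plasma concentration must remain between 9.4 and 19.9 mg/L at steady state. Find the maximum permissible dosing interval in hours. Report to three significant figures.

57.1 h

CL = 91.7 mL/min × 60/1000 = 5.502 L/h
k = CL / Vd = 5.502 / 419.0 = 0.01313 h⁻¹
Between IV bolus doses, concentration decays as C = C₀·e^(−kτ), so C_peak/C_trough = e^(kτ).
τ_max = ln(C_peak/C_trough) / k = ln(19.9/9.4) / 0.01313 = 0.7500 / 0.01313 = 57.12 h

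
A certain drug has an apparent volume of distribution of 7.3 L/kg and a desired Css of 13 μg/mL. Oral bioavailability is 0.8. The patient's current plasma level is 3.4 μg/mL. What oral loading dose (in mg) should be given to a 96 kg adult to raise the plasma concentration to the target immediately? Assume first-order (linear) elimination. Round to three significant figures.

Total Vd = 7.3 × 96 = 700.8 L
The loading dose fills Vd to the target concentration.
Concentration deficit ΔC = 13 − 3.4 = 9.600 mg/L
LD = Vd × ΔC / F = 700.8 × 9.600 / 0.8 = 8410 mg

8410 mg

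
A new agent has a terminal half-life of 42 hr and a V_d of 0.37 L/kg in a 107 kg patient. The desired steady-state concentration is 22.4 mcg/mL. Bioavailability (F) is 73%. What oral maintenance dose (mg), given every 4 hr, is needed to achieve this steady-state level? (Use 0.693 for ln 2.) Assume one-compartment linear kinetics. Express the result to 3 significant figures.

80.2 mg

Total Vd = 0.37 × 107 = 39.59 L
CL = 0.693 × Vd / t½ = 0.693 × 39.59 / 42 = 0.6532 L/h
D = CL × Css × τ / F = 0.6532 × 22.4 × 4 / 0.73 = 80.17 mg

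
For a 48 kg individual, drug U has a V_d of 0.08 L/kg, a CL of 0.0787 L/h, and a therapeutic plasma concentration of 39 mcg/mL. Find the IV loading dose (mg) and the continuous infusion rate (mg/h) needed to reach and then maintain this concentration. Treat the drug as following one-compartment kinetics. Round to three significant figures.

Vd(total) = 48 kg × 0.08 L/kg = 3.840 L
Loading dose = Vd × C = 3.840 × 39 = 149.8 mg
Infusion rate = 0.07870 L/h × 39 mg/L = 3.069 mg/h

(a) 150 mg; (b) 3.07 mg/h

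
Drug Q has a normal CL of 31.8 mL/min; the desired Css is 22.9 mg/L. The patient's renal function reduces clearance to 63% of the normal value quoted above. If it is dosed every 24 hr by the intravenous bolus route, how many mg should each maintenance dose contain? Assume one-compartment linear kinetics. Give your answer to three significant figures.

661 mg

CL = 31.8 mL/min = 31.8 × 0.06 = 1.908 L/h
Patient clearance = 0.63 × 1.908 = 1.202 L/h
D = CL × Css × τ = 1.202 × 22.9 × 24 = 660.6 mg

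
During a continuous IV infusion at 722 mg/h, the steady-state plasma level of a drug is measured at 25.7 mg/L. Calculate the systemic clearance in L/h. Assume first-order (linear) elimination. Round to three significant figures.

28.1 L/h

At steady state, infusion rate = CL × Css, so CL = rate / Css.
CL = 722 / 25.7 = 28.09 L/h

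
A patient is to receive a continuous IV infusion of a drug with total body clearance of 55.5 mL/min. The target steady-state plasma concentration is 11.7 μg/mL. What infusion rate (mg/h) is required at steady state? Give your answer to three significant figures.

39.0 mg/h

Convert clearance: 55.5 mL/min × 60 min/h ÷ 1000 mL/L = 3.330 L/h
Infusion rate = CL · Css = 3.330 L/h × 11.7 mg/L = 38.96 mg/h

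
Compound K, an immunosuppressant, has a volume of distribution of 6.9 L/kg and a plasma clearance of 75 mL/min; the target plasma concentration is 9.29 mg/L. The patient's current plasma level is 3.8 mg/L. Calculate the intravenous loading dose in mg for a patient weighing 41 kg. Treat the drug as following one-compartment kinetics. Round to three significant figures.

Vd = 6.9 L/kg × 41 kg = 282.9 L
Concentration deficit ΔC = 9.29 − 3.8 = 5.490 mg/L
LD = Vd × ΔC = 282.9 × 5.490 = 1553 mg

1550 mg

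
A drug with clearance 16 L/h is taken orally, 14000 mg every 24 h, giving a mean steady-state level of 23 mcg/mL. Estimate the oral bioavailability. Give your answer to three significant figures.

0.631

F·D/τ = CL·Css at steady state → F = CL·Css·τ / D.
F = 16 × 23 × 24 / 14000 = 0.631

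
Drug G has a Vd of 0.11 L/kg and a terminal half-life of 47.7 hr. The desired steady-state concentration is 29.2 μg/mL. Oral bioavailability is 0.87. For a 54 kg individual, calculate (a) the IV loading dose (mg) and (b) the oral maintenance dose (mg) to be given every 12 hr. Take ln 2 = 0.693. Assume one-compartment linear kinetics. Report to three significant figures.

Total Vd = 0.11 × 54 = 5.940 L
LD = Vd × C = 5.940 × 29.2 = 173.4 mg
CL = 0.693 × Vd / t½ = 0.693 × 5.940 / 47.7 = 0.08630 L/h
D = CL × Css × τ / F = 0.08630 × 29.2 × 12 / 0.87 = 34.76 mg

(a) 173 mg; (b) 34.8 mg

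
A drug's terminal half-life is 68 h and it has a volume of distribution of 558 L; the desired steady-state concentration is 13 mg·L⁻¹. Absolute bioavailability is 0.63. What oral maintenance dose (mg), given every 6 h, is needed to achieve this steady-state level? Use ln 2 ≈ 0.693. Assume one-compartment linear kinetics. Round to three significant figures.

CL = 0.693 × Vd / t½ = 0.693 × 558.0 / 68 = 5.687 L/h
D = CL × Css × τ / F = 5.687 × 13 × 6 / 0.63 = 704.1 mg

704 mg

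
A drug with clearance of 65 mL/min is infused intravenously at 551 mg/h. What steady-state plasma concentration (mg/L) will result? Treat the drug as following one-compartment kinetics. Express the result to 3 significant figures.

CL = 65 mL/min = 65 × 0.06 = 3.900 L/h
Css = rate / CL = 551 / 3.900 = 141.3 mg/L

141 mg/L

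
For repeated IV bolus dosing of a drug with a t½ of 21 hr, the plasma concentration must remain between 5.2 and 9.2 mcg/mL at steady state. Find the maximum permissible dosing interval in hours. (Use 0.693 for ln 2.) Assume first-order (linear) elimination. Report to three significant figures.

17.3 h

k = 0.693 / t½ = 0.693 / 21 = 0.03300 h⁻¹
Between IV bolus doses, concentration decays as C = C₀·e^(−kτ), so C_peak/C_trough = e^(kτ).
τ_max = ln(C_peak/C_trough) / k = ln(9.2/5.2) / 0.03300 = 0.5705 / 0.03300 = 17.29 h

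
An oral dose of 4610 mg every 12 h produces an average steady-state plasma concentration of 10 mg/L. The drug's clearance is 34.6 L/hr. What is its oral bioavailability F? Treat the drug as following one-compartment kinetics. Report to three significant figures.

F·D/τ = CL·Css at steady state → F = CL·Css·τ / D.
F = 34.6 × 10 × 12 / 4610 = 0.901

0.901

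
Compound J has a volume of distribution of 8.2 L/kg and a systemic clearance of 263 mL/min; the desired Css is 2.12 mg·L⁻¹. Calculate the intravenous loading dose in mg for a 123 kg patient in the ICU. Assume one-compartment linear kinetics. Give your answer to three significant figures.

2140 mg

Vd(total) = 123 kg × 8.2 L/kg = 1009 L
LD = Vd × C = 1009 × 2.120 = 2139 mg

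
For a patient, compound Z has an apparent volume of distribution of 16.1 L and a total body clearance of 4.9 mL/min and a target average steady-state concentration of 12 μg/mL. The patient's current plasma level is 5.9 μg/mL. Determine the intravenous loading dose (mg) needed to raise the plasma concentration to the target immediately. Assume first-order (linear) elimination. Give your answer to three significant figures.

98.2 mg

The loading dose fills Vd to the target concentration; clearance is irrelevant here.
Concentration deficit ΔC = 12 − 5.9 = 6.100 mg/L
LD = Vd × ΔC = 16.10 × 6.100 = 98.21 mg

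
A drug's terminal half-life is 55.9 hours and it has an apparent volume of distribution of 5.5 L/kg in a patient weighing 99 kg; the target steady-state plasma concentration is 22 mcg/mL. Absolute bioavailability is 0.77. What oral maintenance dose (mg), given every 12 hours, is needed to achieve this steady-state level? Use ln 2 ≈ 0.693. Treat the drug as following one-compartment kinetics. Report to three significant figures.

2310 mg

Vd(total) = 99 kg × 5.5 L/kg = 544.5 L
CL = ln 2 · Vd / t½ = 0.693 × 544.5 / 55.9 = 6.750 L/h
D = CL × Css × τ / F = 6.750 × 22 × 12 / 0.77 = 2314 mg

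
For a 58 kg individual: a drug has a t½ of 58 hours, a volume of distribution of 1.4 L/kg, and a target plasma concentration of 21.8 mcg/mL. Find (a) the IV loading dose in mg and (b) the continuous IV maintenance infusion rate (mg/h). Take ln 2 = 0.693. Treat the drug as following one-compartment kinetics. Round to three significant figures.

(a) 1770 mg; (b) 21.2 mg/h

Total Vd = 1.4 × 58 = 81.20 L
LD = Vd × C = 81.20 × 21.8 = 1770 mg
CL = 0.693 × Vd / t½ = 0.693 × 81.20 / 58 = 0.9702 L/h
Infusion rate = CL × Css = 0.9702 × 21.8 = 21.15 mg/h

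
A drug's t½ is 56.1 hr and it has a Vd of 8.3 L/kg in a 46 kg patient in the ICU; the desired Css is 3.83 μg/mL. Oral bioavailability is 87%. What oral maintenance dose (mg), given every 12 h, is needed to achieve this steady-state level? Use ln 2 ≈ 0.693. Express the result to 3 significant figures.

249 mg

Total Vd = 8.3 × 46 = 381.8 L
k = 0.693/56.1 = 0.01235 h⁻¹, so CL = k·Vd = 0.01235 × 381.8 = 4.715 L/h
D = CL × Css × τ / F = 4.715 × 3.83 × 12 / 0.87 = 249.1 mg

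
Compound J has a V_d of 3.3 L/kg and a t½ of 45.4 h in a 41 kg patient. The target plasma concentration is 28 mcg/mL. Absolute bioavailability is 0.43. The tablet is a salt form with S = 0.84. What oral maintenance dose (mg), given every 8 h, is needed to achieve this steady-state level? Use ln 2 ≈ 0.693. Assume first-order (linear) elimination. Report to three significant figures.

Vd = 3.3 L/kg × 41 kg = 135.3 L
CL = 0.693 × Vd / t½ = 0.693 × 135.3 / 45.4 = 2.065 L/h
D = CL × Css × τ / F / S = 2.065 × 28 × 8 / 0.43 / 0.84 = 1281 mg

1280 mg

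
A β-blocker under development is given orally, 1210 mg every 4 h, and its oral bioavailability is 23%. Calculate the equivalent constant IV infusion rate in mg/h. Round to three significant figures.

69.6 mg/h

Equivalent systemic input: infusion rate = F·D/τ.
Rate = 0.23 × 1210 / 4 = 69.58 mg/h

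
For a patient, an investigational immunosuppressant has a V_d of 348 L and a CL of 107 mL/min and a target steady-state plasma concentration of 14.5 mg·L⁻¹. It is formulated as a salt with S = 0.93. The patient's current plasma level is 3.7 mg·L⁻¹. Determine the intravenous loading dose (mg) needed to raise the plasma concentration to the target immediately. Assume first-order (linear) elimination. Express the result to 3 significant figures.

4040 mg

The loading dose fills Vd to the target concentration.
Concentration deficit ΔC = 14.5 − 3.7 = 10.80 mg/L
LD = Vd × ΔC / S = 348.0 × 10.80 / 0.93 = 4041 mg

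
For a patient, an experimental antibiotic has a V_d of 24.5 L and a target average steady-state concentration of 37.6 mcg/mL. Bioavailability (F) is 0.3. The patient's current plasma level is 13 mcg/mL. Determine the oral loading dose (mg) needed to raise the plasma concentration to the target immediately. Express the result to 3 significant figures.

The loading dose fills Vd to the target concentration.
Concentration deficit ΔC = 37.6 − 13 = 24.60 mg/L
LD = Vd × ΔC / F = 24.50 × 24.60 / 0.3 = 2009 mg

2010 mg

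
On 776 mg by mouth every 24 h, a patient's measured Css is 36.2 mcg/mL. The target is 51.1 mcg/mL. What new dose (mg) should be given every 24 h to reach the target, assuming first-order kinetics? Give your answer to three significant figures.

For first-order elimination, Css ∝ F·D/(CL·τ); F and CL are unchanged, so Css ∝ D/τ.
D₂ = D₁ × (Css,target / Css,current) = 776 × 51.1/36.2 = 1095 mg

1100 mg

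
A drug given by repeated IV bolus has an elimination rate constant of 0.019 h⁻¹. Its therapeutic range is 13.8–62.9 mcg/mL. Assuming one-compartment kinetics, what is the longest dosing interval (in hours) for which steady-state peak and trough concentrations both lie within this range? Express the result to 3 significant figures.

Between IV bolus doses, concentration decays as C = C₀·e^(−kτ), so C_peak/C_trough = e^(kτ).
τ_max = ln(C_peak/C_trough) / k = ln(62.9/13.8) / 0.01900 = 1.517 / 0.01900 = 79.84 h

79.8 h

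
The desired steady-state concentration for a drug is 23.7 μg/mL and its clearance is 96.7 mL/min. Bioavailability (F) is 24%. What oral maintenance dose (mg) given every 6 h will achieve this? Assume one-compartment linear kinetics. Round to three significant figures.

3440 mg

CL = 96.7 mL/min × 60/1000 = 5.802 L/h
D = CL × Css × τ / F = 5.802 × 23.7 × 6 / 0.24 = 3438 mg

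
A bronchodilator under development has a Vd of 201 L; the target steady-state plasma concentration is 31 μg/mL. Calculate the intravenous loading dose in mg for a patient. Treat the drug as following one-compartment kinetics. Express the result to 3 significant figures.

6230 mg

LD = Vd × C = 201.0 × 31.00 = 6231 mg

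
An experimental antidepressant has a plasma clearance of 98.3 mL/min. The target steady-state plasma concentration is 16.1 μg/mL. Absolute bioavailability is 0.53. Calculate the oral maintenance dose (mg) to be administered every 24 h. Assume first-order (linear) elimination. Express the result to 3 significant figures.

4300 mg

Convert clearance: 98.3 mL/min × 60 min/h ÷ 1000 mL/L = 5.898 L/h
D = CL × Css × τ / F = 5.898 × 16.1 × 24 / 0.53 = 4300 mg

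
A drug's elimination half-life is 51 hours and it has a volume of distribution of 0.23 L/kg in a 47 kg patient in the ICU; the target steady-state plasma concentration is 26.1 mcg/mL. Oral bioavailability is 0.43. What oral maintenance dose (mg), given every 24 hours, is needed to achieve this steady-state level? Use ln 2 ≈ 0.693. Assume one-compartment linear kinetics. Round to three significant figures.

214 mg

Vd(total) = 47 kg × 0.23 L/kg = 10.81 L
CL = 0.693 × Vd / t½ = 0.693 × 10.81 / 51 = 0.1469 L/h
D = CL × Css × τ / F = 0.1469 × 26.1 × 24 / 0.43 = 214.0 mg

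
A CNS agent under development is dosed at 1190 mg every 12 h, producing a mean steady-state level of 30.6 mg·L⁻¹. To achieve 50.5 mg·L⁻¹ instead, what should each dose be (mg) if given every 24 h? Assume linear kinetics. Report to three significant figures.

3930 mg

With linear kinetics, Css is proportional to dose rate (D/τ) at fixed clearance.
D₂ = D₁ × (Css,target / Css,current) × (τ₂/τ₁) = 1190 × (50.5/30.6) × (24/12) = 3928 mg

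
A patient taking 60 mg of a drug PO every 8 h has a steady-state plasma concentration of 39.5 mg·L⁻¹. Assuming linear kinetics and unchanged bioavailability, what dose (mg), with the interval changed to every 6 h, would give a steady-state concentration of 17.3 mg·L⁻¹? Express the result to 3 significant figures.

For first-order elimination, Css ∝ F·D/(CL·τ); F and CL are unchanged, so Css ∝ D/τ.
D₂ = D₁ × (Css,target / Css,current) × (τ₂/τ₁) = 60 × (17.3/39.5) × (6/8) = 19.71 mg

19.7 mg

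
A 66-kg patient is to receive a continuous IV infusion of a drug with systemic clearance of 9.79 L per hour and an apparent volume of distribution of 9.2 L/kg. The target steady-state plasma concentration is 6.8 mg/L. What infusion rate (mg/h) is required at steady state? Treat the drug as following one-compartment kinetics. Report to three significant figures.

R₀ = 9.790 × 6.8 = 66.57 mg/h

66.6 mg/h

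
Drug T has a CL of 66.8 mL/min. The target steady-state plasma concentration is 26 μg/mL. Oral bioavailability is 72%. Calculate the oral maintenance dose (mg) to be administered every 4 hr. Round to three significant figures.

CL = 66.8 mL/min × 60/1000 = 4.008 L/h
D = CL × Css × τ / F = 4.008 × 26 × 4 / 0.72 = 578.9 mg

579 mg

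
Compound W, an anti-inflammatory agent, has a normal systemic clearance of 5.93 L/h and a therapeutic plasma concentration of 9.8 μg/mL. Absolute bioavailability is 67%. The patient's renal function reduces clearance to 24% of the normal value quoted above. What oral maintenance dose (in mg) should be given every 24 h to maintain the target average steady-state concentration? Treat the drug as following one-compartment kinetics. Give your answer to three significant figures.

500 mg

Patient clearance = 0.24 × 5.930 = 1.423 L/h
D = CL × Css × τ / F = 1.423 × 9.8 × 24 / 0.67 = 499.5 mg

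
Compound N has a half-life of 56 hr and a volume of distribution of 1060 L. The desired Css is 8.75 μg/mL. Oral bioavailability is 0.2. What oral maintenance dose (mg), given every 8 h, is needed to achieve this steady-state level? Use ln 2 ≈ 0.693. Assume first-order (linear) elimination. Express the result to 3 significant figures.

4590 mg

CL = 0.693 × Vd / t½ = 0.693 × 1060 / 56 = 13.12 L/h
D = CL × Css × τ / F = 13.12 × 8.75 × 8 / 0.2 = 4592 mg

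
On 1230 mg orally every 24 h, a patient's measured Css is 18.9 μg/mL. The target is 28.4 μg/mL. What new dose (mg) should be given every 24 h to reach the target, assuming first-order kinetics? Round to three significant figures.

1850 mg

With linear kinetics, Css is proportional to dose rate (D/τ) at fixed clearance.
D₂ = D₁ × (Css,target / Css,current) = 1230 × 28.4/18.9 = 1848 mg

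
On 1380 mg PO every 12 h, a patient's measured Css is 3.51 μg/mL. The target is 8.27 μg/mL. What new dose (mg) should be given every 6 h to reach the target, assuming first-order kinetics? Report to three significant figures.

For first-order elimination, Css ∝ F·D/(CL·τ); F and CL are unchanged, so Css ∝ D/τ.
D₂ = D₁ × (Css,target / Css,current) × (τ₂/τ₁) = 1380 × (8.27/3.51) × (6/12) = 1626 mg

1630 mg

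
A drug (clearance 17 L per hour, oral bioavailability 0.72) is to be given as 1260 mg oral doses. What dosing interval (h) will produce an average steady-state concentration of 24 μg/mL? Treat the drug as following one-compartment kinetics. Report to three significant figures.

2.22 h

F·D/τ = CL·Css → τ = F·D / (CL·Css).
τ = 0.72 × 1260 / (17 × 24) = 2.224 h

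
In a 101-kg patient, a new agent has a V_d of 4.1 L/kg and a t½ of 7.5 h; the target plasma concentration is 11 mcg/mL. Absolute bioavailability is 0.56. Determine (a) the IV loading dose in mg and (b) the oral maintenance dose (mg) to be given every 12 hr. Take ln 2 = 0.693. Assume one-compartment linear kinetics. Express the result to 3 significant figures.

Vd = 4.1 L/kg × 101 kg = 414.1 L
LD = Vd × C = 414.1 × 11 = 4555 mg
CL = 0.693 × Vd / t½ = 0.693 × 414.1 / 7.5 = 38.26 L/h
D = CL × Css × τ / F = 38.26 × 11 × 12 / 0.56 = 9018 mg

(a) 4560 mg; (b) 9020 mg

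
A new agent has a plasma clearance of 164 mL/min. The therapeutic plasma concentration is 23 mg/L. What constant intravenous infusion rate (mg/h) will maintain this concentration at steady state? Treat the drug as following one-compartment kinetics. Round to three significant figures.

226 mg/h

Convert clearance: 164 mL/min × 60 min/h ÷ 1000 mL/L = 9.840 L/h
R₀ = 9.840 × 23 = 226.3 mg/h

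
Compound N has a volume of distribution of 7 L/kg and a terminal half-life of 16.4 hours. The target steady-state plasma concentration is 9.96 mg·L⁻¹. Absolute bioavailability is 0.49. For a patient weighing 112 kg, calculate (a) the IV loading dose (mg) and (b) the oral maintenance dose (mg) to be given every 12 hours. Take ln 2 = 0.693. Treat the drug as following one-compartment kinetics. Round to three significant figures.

(a) 7810 mg; (b) 8080 mg

Total Vd = 7 × 112 = 784.0 L
LD = Vd × C = 784.0 × 9.96 = 7809 mg
CL = 0.693 × Vd / t½ = 0.693 × 784.0 / 16.4 = 33.13 L/h
D = CL × Css × τ / F = 33.13 × 9.96 × 12 / 0.49 = 8081 mg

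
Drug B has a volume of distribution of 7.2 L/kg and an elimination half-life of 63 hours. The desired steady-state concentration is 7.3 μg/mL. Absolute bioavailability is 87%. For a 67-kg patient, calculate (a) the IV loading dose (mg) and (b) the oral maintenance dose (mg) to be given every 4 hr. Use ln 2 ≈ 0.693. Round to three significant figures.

Vd = 7.2 L/kg × 67 kg = 482.4 L
LD = Vd × C = 482.4 × 7.3 = 3522 mg
CL = 0.693 × Vd / t½ = 0.693 × 482.4 / 63 = 5.306 L/h
D = CL × Css × τ / F = 5.306 × 7.3 × 4 / 0.87 = 178.1 mg

(a) 3520 mg; (b) 178 mg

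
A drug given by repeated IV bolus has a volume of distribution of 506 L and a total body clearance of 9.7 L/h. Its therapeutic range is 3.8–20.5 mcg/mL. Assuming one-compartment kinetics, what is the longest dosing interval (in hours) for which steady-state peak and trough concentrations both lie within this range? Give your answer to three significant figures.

k = CL / Vd = 9.700 / 506.0 = 0.01917 h⁻¹
Between IV bolus doses, concentration decays as C = C₀·e^(−kτ), so C_peak/C_trough = e^(kτ).
τ_max = ln(C_peak/C_trough) / k = ln(20.5/3.8) / 0.01917 = 1.685 / 0.01917 = 87.90 h

87.9 h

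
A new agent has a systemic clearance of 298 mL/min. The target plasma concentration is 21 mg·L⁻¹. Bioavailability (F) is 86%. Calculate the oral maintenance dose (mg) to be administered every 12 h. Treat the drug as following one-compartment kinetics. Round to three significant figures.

CL = 298 mL/min = 298 × 0.06 = 17.88 L/h
D = CL × Css × τ / F = 17.88 × 21 × 12 / 0.86 = 5239 mg

5240 mg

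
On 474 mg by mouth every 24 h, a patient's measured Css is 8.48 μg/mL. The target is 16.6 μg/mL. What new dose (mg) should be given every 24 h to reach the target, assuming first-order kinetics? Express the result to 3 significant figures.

928 mg

For first-order elimination, Css ∝ F·D/(CL·τ); F and CL are unchanged, so Css ∝ D/τ.
D₂ = D₁ × (Css,target / Css,current) = 474 × 16.6/8.48 = 927.9 mg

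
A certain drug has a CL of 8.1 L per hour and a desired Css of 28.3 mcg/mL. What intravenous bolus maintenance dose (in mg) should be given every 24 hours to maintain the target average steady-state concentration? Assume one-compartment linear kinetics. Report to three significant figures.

5500 mg

At steady state, dose per interval replaces the amount cleared in that interval: D/τ = CL·Css.
D = CL × Css × τ = 8.100 × 28.3 × 24 = 5502 mg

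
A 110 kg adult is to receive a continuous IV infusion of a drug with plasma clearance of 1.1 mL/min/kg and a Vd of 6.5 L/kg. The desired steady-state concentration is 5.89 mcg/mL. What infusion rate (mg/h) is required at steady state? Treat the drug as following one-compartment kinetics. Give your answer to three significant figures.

CL = 1.1 mL/min/kg × 110 kg = 121.0 mL/min = 121.0 × 60/1000 = 7.260 L/h
Vd does not affect the maintenance rate; only clearance governs steady-state input.
Rate = CL × Css = 7.260 × 5.89 = 42.76 mg/h

42.8 mg/h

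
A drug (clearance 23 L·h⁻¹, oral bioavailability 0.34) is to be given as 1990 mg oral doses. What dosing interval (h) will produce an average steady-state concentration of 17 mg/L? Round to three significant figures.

F·D/τ = CL·Css → τ = F·D / (CL·Css).
τ = 0.34 × 1990 / (23 × 17) = 1.730 h

1.73 h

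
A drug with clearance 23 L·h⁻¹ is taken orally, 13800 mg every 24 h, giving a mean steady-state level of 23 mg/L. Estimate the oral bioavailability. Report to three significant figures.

F·D/τ = CL·Css at steady state → F = CL·Css·τ / D.
F = 23 × 23 × 24 / 13800 = 0.920

0.920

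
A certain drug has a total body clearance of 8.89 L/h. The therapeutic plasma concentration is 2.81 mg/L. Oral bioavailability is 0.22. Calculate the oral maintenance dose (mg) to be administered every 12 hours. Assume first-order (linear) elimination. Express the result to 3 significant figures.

1360 mg

D = CL × Css × τ / F = 8.890 × 2.81 × 12 / 0.22 = 1363 mg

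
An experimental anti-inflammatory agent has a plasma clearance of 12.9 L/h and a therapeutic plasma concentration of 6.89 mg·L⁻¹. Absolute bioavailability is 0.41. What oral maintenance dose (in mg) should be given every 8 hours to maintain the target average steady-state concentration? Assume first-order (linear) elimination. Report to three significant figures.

D = CL × Css × τ / F = 12.90 × 6.89 × 8 / 0.41 = 1734 mg

1730 mg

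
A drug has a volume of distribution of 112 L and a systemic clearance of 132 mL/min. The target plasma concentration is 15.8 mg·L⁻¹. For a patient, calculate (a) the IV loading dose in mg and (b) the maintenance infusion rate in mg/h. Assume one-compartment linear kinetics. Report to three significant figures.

(a) 1770 mg; (b) 125 mg/h

Loading: fill Vd to C_target → 112.0 L × 15.8 mg/L = 1770 mg
CL = 132 mL/min × 60/1000 = 7.920 L/h
Maintenance: replace elimination → rate = CL × Css = 7.920 × 15.8 = 125.1 mg/h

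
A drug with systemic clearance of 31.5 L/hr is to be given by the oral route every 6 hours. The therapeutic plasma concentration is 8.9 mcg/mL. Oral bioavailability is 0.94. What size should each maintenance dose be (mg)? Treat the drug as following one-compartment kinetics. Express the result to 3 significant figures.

1790 mg

At steady state, dose per interval replaces the amount cleared in that interval: F·D/τ = CL·Css.
D = CL × Css × τ / F = 31.50 × 8.9 × 6 / 0.94 = 1789 mg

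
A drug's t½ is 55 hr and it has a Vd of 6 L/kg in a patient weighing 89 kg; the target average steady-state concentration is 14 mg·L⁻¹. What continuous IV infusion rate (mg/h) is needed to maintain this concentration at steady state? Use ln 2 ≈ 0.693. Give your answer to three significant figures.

Vd = 6 L/kg × 89 kg = 534.0 L
CL = ln 2 · Vd / t½ = 0.693 × 534.0 / 55 = 6.728 L/h
Infusion rate = CL × Css = 6.728 × 14 = 94.19 mg/h

94.2 mg/h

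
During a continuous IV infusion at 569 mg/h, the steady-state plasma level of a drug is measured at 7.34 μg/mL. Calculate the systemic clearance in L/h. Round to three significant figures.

At steady state, infusion rate = CL × Css, so CL = rate / Css.
CL = 569 / 7.34 = 77.52 L/h

77.5 L/h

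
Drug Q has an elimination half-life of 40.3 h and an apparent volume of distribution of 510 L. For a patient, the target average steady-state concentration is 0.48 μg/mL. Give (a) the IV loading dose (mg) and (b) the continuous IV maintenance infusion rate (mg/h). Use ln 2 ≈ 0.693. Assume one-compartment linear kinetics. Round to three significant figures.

LD = Vd × C = 510.0 × 0.48 = 244.8 mg
CL = 0.693 × Vd / t½ = 0.693 × 510.0 / 40.3 = 8.770 L/h
Infusion rate = CL × Css = 8.770 × 0.48 = 4.210 mg/h

(a) 245 mg; (b) 4.21 mg/h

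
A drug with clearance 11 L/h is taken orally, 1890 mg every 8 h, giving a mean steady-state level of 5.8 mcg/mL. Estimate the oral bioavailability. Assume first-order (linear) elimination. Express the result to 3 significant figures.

F·D/τ = CL·Css at steady state → F = CL·Css·τ / D.
F = 11 × 5.8 × 8 / 1890 = 0.270

0.270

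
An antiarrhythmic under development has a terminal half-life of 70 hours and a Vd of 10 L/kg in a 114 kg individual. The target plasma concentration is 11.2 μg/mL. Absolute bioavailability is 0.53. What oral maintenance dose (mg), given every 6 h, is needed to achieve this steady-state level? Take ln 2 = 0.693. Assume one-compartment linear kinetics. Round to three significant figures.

Total Vd = 10 × 114 = 1140 L
CL = 0.693 × Vd / t½ = 0.693 × 1140 / 70 = 11.29 L/h
D = CL × Css × τ / F = 11.29 × 11.2 × 6 / 0.53 = 1431 mg

1430 mg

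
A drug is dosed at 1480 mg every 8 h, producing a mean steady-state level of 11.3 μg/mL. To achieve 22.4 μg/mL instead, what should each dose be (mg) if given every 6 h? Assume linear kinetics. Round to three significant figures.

For first-order elimination, Css ∝ F·D/(CL·τ); F and CL are unchanged, so Css ∝ D/τ.
D₂ = D₁ × (Css,target / Css,current) × (τ₂/τ₁) = 1480 × (22.4/11.3) × (6/8) = 2200 mg

2200 mg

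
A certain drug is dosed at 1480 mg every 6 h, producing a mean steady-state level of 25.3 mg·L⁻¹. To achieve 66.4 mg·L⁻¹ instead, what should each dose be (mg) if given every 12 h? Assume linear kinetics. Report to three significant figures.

For first-order elimination, Css ∝ F·D/(CL·τ); F and CL are unchanged, so Css ∝ D/τ.
D₂ = D₁ × (Css,target / Css,current) × (τ₂/τ₁) = 1480 × (66.4/25.3) × (12/6) = 7769 mg

7770 mg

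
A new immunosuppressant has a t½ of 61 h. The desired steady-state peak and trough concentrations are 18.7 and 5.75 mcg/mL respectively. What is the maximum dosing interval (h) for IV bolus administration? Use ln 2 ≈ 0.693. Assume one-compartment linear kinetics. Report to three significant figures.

104 h

k = 0.693 / t½ = 0.693 / 61 = 0.01136 h⁻¹
Between IV bolus doses, concentration decays as C = C₀·e^(−kτ), so C_peak/C_trough = e^(kτ).
τ_max = ln(C_peak/C_trough) / k = ln(18.7/5.75) / 0.01136 = 1.179 / 0.01136 = 103.8 h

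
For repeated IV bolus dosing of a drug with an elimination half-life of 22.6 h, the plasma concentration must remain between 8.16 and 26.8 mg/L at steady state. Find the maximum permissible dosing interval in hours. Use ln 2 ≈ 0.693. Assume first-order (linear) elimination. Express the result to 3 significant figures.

k = 0.693 / t½ = 0.693 / 22.6 = 0.03066 h⁻¹
Between IV bolus doses, concentration decays as C = C₀·e^(−kτ), so C_peak/C_trough = e^(kτ).
τ_max = ln(C_peak/C_trough) / k = ln(26.8/8.16) / 0.03066 = 1.189 / 0.03066 = 38.78 h

38.8 h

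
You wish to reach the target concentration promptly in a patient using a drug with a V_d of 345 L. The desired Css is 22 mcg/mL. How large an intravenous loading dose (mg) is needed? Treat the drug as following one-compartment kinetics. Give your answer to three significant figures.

LD = Vd × C = 345.0 × 22.00 = 7590 mg

7590 mg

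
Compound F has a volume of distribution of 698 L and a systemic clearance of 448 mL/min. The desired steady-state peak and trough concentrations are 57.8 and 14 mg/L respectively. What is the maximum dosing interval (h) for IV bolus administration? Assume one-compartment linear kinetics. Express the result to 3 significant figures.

36.8 h

CL = 448 mL/min = 448 × 0.06 = 26.88 L/h
k = CL / Vd = 26.88 / 698.0 = 0.03851 h⁻¹
Between IV bolus doses, concentration decays as C = C₀·e^(−kτ), so C_peak/C_trough = e^(kτ).
τ_max = ln(C_peak/C_trough) / k = ln(57.8/14) / 0.03851 = 1.418 / 0.03851 = 36.82 h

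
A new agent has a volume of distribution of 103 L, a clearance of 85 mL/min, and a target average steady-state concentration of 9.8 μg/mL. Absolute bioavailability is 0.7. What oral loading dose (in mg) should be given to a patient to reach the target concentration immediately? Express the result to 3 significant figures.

LD = Vd × C / F = 103.0 × 9.800 / 0.7 = 1442 mg

1440 mg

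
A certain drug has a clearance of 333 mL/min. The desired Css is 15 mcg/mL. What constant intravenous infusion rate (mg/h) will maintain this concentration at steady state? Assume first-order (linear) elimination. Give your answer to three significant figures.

300 mg/h

Convert clearance: 333 mL/min × 60 min/h ÷ 1000 mL/L = 19.98 L/h
At steady state, infusion rate equals elimination rate: rate in = CL × Css.
Infusion rate = CL · Css = 19.98 L/h × 15 mg/L = 299.7 mg/h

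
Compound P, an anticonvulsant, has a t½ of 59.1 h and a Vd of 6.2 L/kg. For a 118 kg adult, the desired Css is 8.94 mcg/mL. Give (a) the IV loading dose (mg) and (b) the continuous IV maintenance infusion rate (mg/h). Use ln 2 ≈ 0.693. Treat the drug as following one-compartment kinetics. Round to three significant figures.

(a) 6540 mg; (b) 76.7 mg/h

Vd(total) = 118 kg × 6.2 L/kg = 731.6 L
LD = Vd × C = 731.6 × 8.94 = 6541 mg
CL = 0.693 × Vd / t½ = 0.693 × 731.6 / 59.1 = 8.579 L/h
Infusion rate = CL × Css = 8.579 × 8.94 = 76.70 mg/h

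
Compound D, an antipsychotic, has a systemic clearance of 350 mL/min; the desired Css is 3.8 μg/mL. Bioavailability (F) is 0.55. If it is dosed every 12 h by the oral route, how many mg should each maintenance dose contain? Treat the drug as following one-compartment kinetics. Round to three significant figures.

1740 mg

CL = 350 mL/min × 60/1000 = 21.00 L/h
D = CL × Css × τ / F = 21.00 × 3.8 × 12 / 0.55 = 1741 mg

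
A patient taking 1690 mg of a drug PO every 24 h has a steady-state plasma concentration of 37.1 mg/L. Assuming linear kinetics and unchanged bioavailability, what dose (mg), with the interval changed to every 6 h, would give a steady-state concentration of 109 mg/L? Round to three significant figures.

For first-order elimination, Css ∝ F·D/(CL·τ); F and CL are unchanged, so Css ∝ D/τ.
D₂ = D₁ × (Css,target / Css,current) × (τ₂/τ₁) = 1690 × (109/37.1) × (6/24) = 1241 mg

1240 mg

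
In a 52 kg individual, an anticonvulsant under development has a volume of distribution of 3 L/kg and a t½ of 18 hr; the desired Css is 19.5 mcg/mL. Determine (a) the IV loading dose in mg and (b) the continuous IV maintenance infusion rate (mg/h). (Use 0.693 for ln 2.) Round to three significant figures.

Vd = 3 L/kg × 52 kg = 156.0 L
LD = Vd × C = 156.0 × 19.5 = 3042 mg
CL = 0.693 × Vd / t½ = 0.693 × 156.0 / 18 = 6.006 L/h
Infusion rate = CL × Css = 6.006 × 19.5 = 117.1 mg/h

(a) 3040 mg; (b) 117 mg/h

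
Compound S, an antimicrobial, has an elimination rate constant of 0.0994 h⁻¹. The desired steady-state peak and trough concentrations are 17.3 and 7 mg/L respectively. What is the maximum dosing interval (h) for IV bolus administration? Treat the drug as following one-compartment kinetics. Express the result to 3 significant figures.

Between IV bolus doses, concentration decays as C = C₀·e^(−kτ), so C_peak/C_trough = e^(kτ).
τ_max = ln(C_peak/C_trough) / k = ln(17.3/7) / 0.09940 = 0.9048 / 0.09940 = 9.103 h

9.10 h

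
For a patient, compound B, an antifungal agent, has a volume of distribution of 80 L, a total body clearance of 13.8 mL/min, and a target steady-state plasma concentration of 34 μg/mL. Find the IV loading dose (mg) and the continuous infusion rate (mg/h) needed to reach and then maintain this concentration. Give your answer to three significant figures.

Loading: fill Vd to C_target → 80.00 L × 34 mg/L = 2720 mg
CL = 13.8 mL/min × 60/1000 = 0.8280 L/h
Maintenance infusion rate = CL × Css = 0.8280 × 34 = 28.15 mg/h

(a) 2720 mg; (b) 28.2 mg/h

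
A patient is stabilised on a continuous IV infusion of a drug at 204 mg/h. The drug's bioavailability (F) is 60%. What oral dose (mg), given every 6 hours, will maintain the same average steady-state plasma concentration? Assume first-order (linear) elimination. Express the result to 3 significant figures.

To maintain the same Css, the systemic dosing rate must be unchanged: F·D/τ = infusion rate.
D = rate × τ / F = 204 × 6 / 0.6 = 2040 mg

2040 mg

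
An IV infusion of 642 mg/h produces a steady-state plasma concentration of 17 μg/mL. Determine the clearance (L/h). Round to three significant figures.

37.8 L/h

At steady state, infusion rate = CL × Css, so CL = rate / Css.
CL = 642 / 17 = 37.76 L/h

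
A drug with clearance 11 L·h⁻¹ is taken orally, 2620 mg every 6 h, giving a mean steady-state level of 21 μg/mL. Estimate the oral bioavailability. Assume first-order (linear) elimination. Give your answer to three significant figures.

F·D/τ = CL·Css at steady state → F = CL·Css·τ / D.
F = 11 × 21 × 6 / 2620 = 0.529

0.529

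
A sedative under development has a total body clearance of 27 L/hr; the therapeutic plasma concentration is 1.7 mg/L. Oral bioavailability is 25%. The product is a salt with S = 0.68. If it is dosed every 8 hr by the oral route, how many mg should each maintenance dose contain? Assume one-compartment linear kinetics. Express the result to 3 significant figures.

D = CL × Css × τ / F / S = 27.00 × 1.7 × 8 / 0.25 / 0.68 = 2160 mg

2160 mg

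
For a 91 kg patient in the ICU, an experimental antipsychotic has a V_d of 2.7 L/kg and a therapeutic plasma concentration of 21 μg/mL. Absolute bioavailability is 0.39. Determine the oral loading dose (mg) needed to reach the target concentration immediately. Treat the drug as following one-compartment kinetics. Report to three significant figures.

13200 mg

Vd = 2.7 L/kg × 91 kg = 245.7 L
LD = Vd × C / F = 245.7 × 21.00 / 0.39 = 13230 mg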